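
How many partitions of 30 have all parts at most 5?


Using the generating function (1-x)^(-1)(1-x^2)^(-1)...(1-x^5)^(-1),
the coefficient of x^30 counts these restricted partitions.
Result = 674

674


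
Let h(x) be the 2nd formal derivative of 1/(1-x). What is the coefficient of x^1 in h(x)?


Differentiating 2 times: d^2/dx^2 [1/(1-x)] = 2!/(1-x)^3.
The expansion 1/(1-x)^3 = sum_{k>=0} C(k+2, 2) x^k, so the coefficient of x^n in 2!/(1-x)^3 is 2! * C(n+2, 2).
For n = 1: 2 * C(3, 2) = 2 * 3 = 6

6


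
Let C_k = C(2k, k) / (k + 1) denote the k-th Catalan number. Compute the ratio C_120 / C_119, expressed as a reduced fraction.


Using C_k = (2k)! / (k! (k+1)!), the ratio C_{k+1}/C_k simplifies to
C_{k+1}/C_k = [(2k+2)! / ((k+1)! (k+2)!)] * [k! (k+1)! / (2k)!]
 = (2k+2)(2k+1) / ((k+1)(k+2)) = 2(2k+1) / (k+2).
For k = 119: 2(2*119 + 1) / (119 + 2) = 478/121 = 478/121.

478/121


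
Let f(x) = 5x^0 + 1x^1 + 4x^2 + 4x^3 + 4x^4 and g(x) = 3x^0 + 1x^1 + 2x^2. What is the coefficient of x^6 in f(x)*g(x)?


Cauchy product at x^6:
4*2
= 8

8


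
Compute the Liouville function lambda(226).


The Liouville function is lambda(k) = (-1)^Omega(k), where Omega(k) counts the prime factors of k with multiplicity.
Factoring: 226 = 2 * 113, so Omega(226) = 2.
lambda(226) = (-1)^2 = 1.

1


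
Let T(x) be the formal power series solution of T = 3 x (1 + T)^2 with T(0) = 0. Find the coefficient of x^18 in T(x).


Apply the Lagrange inversion formula: if T = 3 x * phi(T) with phi(t) = (1 + t)^2, then [x^n] T = 3^n * (1/n) [t^(n-1)] phi(t)^n = 3^n * (1/n) [t^(n-1)] (1 + t)^(2n) = 3^n * (1/n) C(2n, n-1).
Using the identity C(2n, n-1) = C(2n, n) * n / (n+1), the unscaled factor equals C(2n, n) / (n+1) = C_n, the n-th Catalan number.
For n = 18: C_18 = C(36, 18) / 19 = 9075135300/19 = 477638700.
With the 3^18 = 387420489 factor, the coefficient is 387420489 * 477638700 = 185047018719324300.

185047018719324300


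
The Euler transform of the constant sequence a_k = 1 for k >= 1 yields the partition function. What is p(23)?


The Euler transform converts the sequence a_k = 1 into the number of integer partitions.
Using the recurrence or dynamic programming:
p(23) = 1255

1255


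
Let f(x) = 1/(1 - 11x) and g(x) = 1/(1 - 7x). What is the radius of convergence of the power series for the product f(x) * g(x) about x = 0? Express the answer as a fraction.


The radius of 1/(1 - 11x) is 1/11 (nearest singularity at x = 1/11), and the radius of 1/(1 - 7x) is 1/7.
The product f(x)*g(x) = 1/((1 - 11x)(1 - 7x)) has singularities at both 1/11 and 1/7, so its radius of convergence is the distance to the nearest one:
min(1/11, 1/7) = 1/11.

1/11


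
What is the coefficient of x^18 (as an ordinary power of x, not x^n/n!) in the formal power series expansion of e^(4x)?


The exponential series is e^y = sum_{k>=0} y^k / k!. Substituting y = 4x gives
e^(4x) = sum_{k>=0} 4^k x^k / k!.
So the coefficient of x^n is a^n/n! with a = 4, n = 18:
4^18 / 18! = 68719476736/6402373705728000 = 1048576/97692469875

1048576/97692469875


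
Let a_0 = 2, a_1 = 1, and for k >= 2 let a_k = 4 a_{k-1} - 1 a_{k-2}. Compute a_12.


Iterating the recurrence forward:
a_0 = 2
a_1 = 1
a_2 = 4*1 - 1*2 = 2
a_3 = 4*2 - 1*1 = 7
a_4 = 4*7 - 1*2 = 26
a_5 = 4*26 - 1*7 = 97
a_6 = 4*97 - 1*26 = 362
a_7 = 4*362 - 1*97 = 1351
a_8 = 4*1351 - 1*362 = 5042
a_9 = 4*5042 - 1*1351 = 18817
a_10 = 4*18817 - 1*5042 = 70226
a_11 = 4*70226 - 1*18817 = 262087
a_12 = 4*262087 - 1*70226 = 978122
So a_12 = 978122.

978122


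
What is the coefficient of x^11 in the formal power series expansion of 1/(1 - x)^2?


The expansion 1/(1 - x)^r = sum_{k>=0} C(k + r - 1, r - 1) x^k follows from the multiset / negative-binomial theorem (or from repeated differentiation of the geometric series).
For r = 2 and k = 11:
C(12, 1) = 479001600 / (1 * 39916800) = 12.

12


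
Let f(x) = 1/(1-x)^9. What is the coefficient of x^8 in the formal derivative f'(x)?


Differentiate: d/dx [ 1/(1-x)^r ] = r / (1-x)^(r+1).
Here r = 9, so f'(x) = 9 / (1-x)^10.
The expansion of 1/(1-x)^(r+1) has coefficient of x^n equal to C(n+r, r).
So the coefficient of x^8 in f'(x) is
9 * C(17, 9) = 9 * 24310 = 218790

218790


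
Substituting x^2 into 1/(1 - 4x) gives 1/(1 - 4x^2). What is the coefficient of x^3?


Since 1/(1 - 4x^2) only has even powers of x,
the coefficient of x^3 (odd) is 0.

0


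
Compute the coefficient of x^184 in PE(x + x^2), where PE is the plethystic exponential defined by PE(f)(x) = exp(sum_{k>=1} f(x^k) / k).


With f(x) = x + x^2, the exponent is sum_{k>=1} (x^k + x^(2k)) / k = -ln(1 - x) - ln(1 - x^2). Exponentiating:
PE(x + x^2) = 1 / ((1 - x)(1 - x^2)).
This is the generating function for partitions of n into parts of size 1 or 2. The number of 2's can be any j in 0..92, and the rest are 1's, so
[x^184] = floor(184/2) + 1 = 93.

93


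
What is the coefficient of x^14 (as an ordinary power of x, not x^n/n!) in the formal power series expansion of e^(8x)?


The exponential series is e^y = sum_{k>=0} y^k / k!. Substituting y = 8x gives
e^(8x) = sum_{k>=0} 8^k x^k / k!.
So the coefficient of x^n is a^n/n! with a = 8, n = 14:
8^14 / 14! = 4398046511104/87178291200 = 2147483648/42567525

2147483648/42567525


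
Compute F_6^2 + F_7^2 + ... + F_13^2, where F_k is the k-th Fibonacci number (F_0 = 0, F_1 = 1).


There is a standard identity sum_{k=0}^{N} F_k^2 = F_N * F_{N+1} (proved inductively from the telescoping relation F_k^2 = F_k F_{k+1} - F_{k-1} F_k). Then
sum_{k=6}^{13} F_k^2 = F_13 F_14 - F_5 F_6.
Computing: F_13 = 233, F_14 = 377, F_5 = 5, F_6 = 8.
Sum = 233 * 377 - 5 * 8 = 87801.

87801


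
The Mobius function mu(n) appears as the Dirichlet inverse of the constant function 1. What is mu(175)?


175 has a squared prime factor, so mu(175) = 0.
Factorization reveals a repeated prime.

0


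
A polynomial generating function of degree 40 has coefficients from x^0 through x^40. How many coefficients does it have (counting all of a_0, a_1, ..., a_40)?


A polynomial of degree 40 takes the form a_0 + a_1 x + ... + a_40 x^40.
The number of coefficients is 40 + 1 = 41.

41


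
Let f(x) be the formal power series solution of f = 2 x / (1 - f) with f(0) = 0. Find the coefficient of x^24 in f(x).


Apply Lagrange inversion: f = 2 x * phi(f) with phi(t) = 1/(1 - t), so
[x^n] f = 2^n * (1/n) [t^(n-1)] phi(t)^n = 2^n * (1/n) [t^(n-1)] (1 - t)^(-n) = 2^n * (1/n) C(2n - 2, n - 1) = 2^n * C_{n-1}.
For n = 24: C_23 = C(46, 23) / 24 = 8233430727600/24 = 343059613650.
With the 2^24 = 16777216 factor, the coefficient is 16777216 * 343059613650 = 5755585239082598400.

5755585239082598400


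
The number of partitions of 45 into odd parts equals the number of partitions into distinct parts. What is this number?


Computing partitions of 45 into odd parts (1, 3, 5, ...):
Using the generating function prod_{k>=0} 1/(1-x^(2k+1)),
the count is 2048

2048


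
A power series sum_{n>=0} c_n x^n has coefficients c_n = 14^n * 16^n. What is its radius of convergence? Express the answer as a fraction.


By the root test (Cauchy-Hadamard), the radius is R = 1 / limsup_n |c_n|^(1/n).
Here |c_n|^(1/n) = (14^n * 16^n)^(1/n) = 14 * 16 = 224 for all n.
So R = 1/224 = 1/224.

1/224


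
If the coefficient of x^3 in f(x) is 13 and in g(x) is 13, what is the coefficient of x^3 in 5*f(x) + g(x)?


Scalar multiplication scales coefficients: 5 * 13 = 65.
Then add the g coefficient: 65 + 13
= 78

78


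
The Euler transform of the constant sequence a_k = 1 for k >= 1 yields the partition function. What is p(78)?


The Euler transform converts the sequence a_k = 1 into the number of integer partitions.
Using the recurrence or dynamic programming:
p(78) = 12132164

12132164


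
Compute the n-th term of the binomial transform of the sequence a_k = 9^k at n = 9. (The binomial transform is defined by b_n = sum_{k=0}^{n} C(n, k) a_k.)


With a_k = 9^k, b_n = sum_{k=0}^{n} C(n, k) 9^k = (1 + 9)^n by the binomial theorem.
For n = 9: (1 + 9)^9 = 10^9 = 1000000000.

1000000000


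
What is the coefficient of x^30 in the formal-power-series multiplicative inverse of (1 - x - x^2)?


Let the inverse be f(x) = sum_{k>=0} a_k x^k. From f(x) * (1 - x - x^2) = 1 and matching coefficients:
 x^0: a_0 = 1.
 x^1: a_1 - a_0 = 0, so a_1 = 1.
 x^k (k >= 2): a_k - a_{k-1} - a_{k-2} = 0, i.e. a_k = a_{k-1} + a_{k-2}.
This is the Fibonacci-type recurrence shifted so that a_0 = a_1 = 1.
Iterating: a_0=1, a_1=1, a_2=2, a_3=3, a_4=5, a_5=8, a_6=13, a_7=21, a_8=34, a_9=55, ...
a_30 = 1346269.

1346269


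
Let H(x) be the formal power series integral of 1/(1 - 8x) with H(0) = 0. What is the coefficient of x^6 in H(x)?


1/(1 - 8x) = sum_{k>=0} 8^k x^k. Integrating termwise with H(0) = 0:
H(x) = sum_{k>=0} 8^k x^(k+1) / (k+1) = sum_{m>=1} 8^(m-1) x^m / m.
For m = 6: 8^5/6 = 32768/6 = 16384/3.

16384/3


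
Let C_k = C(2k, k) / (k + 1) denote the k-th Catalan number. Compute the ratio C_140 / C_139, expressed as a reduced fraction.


Using C_k = (2k)! / (k! (k+1)!), the ratio C_{k+1}/C_k simplifies to
C_{k+1}/C_k = [(2k+2)! / ((k+1)! (k+2)!)] * [k! (k+1)! / (2k)!]
 = (2k+2)(2k+1) / ((k+1)(k+2)) = 2(2k+1) / (k+2).
For k = 139: 2(2*139 + 1) / (139 + 2) = 558/141 = 186/47.

186/47


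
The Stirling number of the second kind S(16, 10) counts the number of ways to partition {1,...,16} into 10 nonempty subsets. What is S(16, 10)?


Using the explicit formula S(n,k) = (1/k!) sum_{j=0}^{k} (-1)^(k-j) C(k,j) j^n:
S(16, 10) = 193754990
Equivalently, S(n,k) is n! times the coefficient of x^n in the EGF (e^x - 1)^k / k!.

193754990


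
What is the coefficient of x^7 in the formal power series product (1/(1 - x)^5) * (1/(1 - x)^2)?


Combine the factors: (1/(1 - x)^5) * (1/(1 - x)^2) = 1/(1 - x)^7.
Then use 1/(1 - x)^r = sum_{k>=0} C(k + r - 1, r - 1) x^k with r = 7 and k = 7:
C(13, 6) = 1716.

1716


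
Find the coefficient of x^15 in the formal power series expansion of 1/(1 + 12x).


Write 1/(1 + c x) = 1/(1 - (-c) x) and apply the geometric-series identity
1/(1 - y) = sum_{k>=0} y^k to get 1/(1 + c x) = sum_{k>=0} (-c)^k x^k.
So the coefficient of x^k is (-c)^k = (-1)^k * c^k.
Here c = 12 and k = 15:
(-12)^15 = -1 * 15407021574586368 = -15407021574586368

-15407021574586368


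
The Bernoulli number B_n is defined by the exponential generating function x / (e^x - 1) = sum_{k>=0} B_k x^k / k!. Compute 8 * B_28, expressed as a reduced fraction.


Bernoulli numbers can also be computed recursively via B_0 = 1 and sum_{j=0}^{m} C(m+1, j) B_j = 0 for m >= 1. Odd-index Bernoulli numbers vanish for k >= 3.
Computing B_28 = -23749461029/870, so 8 * B_28 = 8 * -23749461029/870 = -94997844116/435.

-94997844116/435


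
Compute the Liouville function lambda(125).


The Liouville function is lambda(k) = (-1)^Omega(k), where Omega(k) counts the prime factors of k with multiplicity.
Factoring: 125 = 5 * 5 * 5, so Omega(125) = 3.
lambda(125) = (-1)^3 = -1.

-1


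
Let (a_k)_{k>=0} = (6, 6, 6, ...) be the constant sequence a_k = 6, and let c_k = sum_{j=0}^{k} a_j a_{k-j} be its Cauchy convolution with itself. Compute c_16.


Since a_j = 6 for all j >= 0, the convolution sum becomes
c_k = sum_{j=0}^{k} 6 * 6 = 36 * (k + 1).
Equivalently, the generating function of (a_k) is 6/(1 - x) and its square is 36/(1 - x)^2 = sum_{k>=0} 36(k + 1) x^k.
For k = 16: 36 * 17 = 612.

612


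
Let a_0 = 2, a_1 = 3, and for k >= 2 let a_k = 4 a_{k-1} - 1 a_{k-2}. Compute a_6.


Iterating the recurrence forward:
a_0 = 2
a_1 = 3
a_2 = 4*3 - 1*2 = 10
a_3 = 4*10 - 1*3 = 37
a_4 = 4*37 - 1*10 = 138
a_5 = 4*138 - 1*37 = 515
a_6 = 4*515 - 1*138 = 1922
So a_6 = 1922.

1922


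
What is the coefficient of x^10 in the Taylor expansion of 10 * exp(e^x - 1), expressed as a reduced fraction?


exp(e^x - 1) = sum_{k>=0} Bell_k x^k / k!, where Bell_k is the k-th Bell number.
So the coefficient of x^10 is 10 * Bell_10 / 10!.
Computing: Bell_10 = 115975 and 10! = 3628800, giving
10 * 115975/3628800 = 23195/72576.

23195/72576


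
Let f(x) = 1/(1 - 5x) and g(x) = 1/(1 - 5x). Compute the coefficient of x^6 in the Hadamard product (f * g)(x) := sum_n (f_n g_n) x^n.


f has coefficients f_k = 5^k and g has coefficients g_k = 5^k, so the Hadamard product has coefficient (f*g)_k = 5^k * 5^k = 25^k.
For k = 6: 25^6 = 244140625.

244140625


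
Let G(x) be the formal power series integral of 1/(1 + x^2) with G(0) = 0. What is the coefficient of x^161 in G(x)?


1/(1 + x^2) = sum_{j>=0} (-1)^j x^(2j). Integrating termwise with G(0) = 0:
G(x) = sum_{j>=0} (-1)^j x^(2j+1) / (2j+1) = arctan(x).
Only odd powers are nonzero. For x^161 write 161 = 2*80 + 1, giving
(-1)^80 / 161 = 1/161 = 1/161.

1/161


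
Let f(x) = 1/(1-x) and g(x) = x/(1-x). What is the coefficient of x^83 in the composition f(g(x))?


First simplify the composition: f(g(x)) = 1/(1 - x/(1-x)) = (1-x)/((1-x) - x) = (1-x)/(1-2x).
Now extract the coefficient. Write (1-x)/(1-2x) = 1/(1-2x) - x/(1-2x).
The coefficient of x^n in 1/(1-2x) is 2^n, and in x/(1-2x) is 2^(n-1) (for n >= 1).
So the coefficient of x^83 is 2^83 - 2^82 = 9671406556917033397649408 - 4835703278458516698824704 = 4835703278458516698824704.

4835703278458516698824704


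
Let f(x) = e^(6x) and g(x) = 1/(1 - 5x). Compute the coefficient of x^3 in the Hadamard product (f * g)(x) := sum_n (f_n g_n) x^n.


Expanding: f_k = 6^k/k! (from e^(6x)) and g_k = 5^k (from 1/(1 - 5x)). So the Hadamard coefficient (f * g)_k = 6^k 5^k / k! = (30)^k / k!.
For k = 3: 30^3/3! = 27000/6 = 4500.

4500


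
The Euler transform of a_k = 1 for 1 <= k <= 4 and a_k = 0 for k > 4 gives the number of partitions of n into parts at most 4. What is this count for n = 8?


Partitions of 8 into parts at most 4:
Using generating function (1-x)^(-1)(1-x^2)^(-1)...(1-x^4)^(-1),
the coefficient of x^8 = 15

15


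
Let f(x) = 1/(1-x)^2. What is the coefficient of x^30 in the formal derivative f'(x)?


Differentiate: d/dx [ 1/(1-x)^r ] = r / (1-x)^(r+1).
Here r = 2, so f'(x) = 2 / (1-x)^3.
The expansion of 1/(1-x)^(r+1) has coefficient of x^n equal to C(n+r, r).
So the coefficient of x^30 in f'(x) is
2 * C(32, 2) = 2 * 496 = 992

992


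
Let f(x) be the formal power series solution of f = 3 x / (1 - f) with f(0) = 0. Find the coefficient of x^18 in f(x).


Apply Lagrange inversion: f = 3 x * phi(f) with phi(t) = 1/(1 - t), so
[x^n] f = 3^n * (1/n) [t^(n-1)] phi(t)^n = 3^n * (1/n) [t^(n-1)] (1 - t)^(-n) = 3^n * (1/n) C(2n - 2, n - 1) = 3^n * C_{n-1}.
For n = 18: C_17 = C(34, 17) / 18 = 2333606220/18 = 129644790.
With the 3^18 = 387420489 factor, the coefficient is 387420489 * 129644790 = 50227047938102310.

50227047938102310


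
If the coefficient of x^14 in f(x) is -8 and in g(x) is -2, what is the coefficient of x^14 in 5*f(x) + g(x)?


Scalar multiplication scales coefficients: 5 * -8 = -40.
Then add the g coefficient: -40 + -2
= -42

-42


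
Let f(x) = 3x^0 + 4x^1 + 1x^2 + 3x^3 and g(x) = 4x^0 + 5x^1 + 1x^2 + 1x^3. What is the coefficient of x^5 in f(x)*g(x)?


Cauchy product at x^5:
1*1 + 3*1
= 4

4


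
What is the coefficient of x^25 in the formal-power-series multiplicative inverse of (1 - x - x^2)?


Let the inverse be f(x) = sum_{k>=0} a_k x^k. From f(x) * (1 - x - x^2) = 1 and matching coefficients:
 x^0: a_0 = 1.
 x^1: a_1 - a_0 = 0, so a_1 = 1.
 x^k (k >= 2): a_k - a_{k-1} - a_{k-2} = 0, i.e. a_k = a_{k-1} + a_{k-2}.
This is the Fibonacci-type recurrence shifted so that a_0 = a_1 = 1.
Iterating: a_0=1, a_1=1, a_2=2, a_3=3, a_4=5, a_5=8, a_6=13, a_7=21, a_8=34, a_9=55, ...
a_25 = 121393.

121393


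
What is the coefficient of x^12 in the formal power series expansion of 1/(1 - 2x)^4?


The general identity 1/(1 - c x)^r = sum_{k>=0} c^k C(k + r - 1, r - 1) x^k follows by substituting y = c x into 1/(1 - y)^r = sum_{k>=0} C(k + r - 1, r - 1) y^k.
For c = 2, r = 4, k = 12:
2^12 * C(15, 3) = 4096 * 455 = 1863680.

1863680


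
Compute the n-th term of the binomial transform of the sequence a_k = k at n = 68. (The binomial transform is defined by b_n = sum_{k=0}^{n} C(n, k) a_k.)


With a_k = k, b_n = sum_{k=0}^{n} C(n, k) k. Using k * C(n, k) = n * C(n-1, k-1) gives b_n = n * sum_{k>=1} C(n-1, k-1) = n * 2^(n-1).
For n = 68: 68 * 2^67 = 68 * 147573952589676412928 = 10035028776097996079104.

10035028776097996079104


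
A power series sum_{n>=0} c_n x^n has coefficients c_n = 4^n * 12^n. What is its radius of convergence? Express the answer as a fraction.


By the root test (Cauchy-Hadamard), the radius is R = 1 / limsup_n |c_n|^(1/n).
Here |c_n|^(1/n) = (4^n * 12^n)^(1/n) = 4 * 12 = 48 for all n.
So R = 1/48 = 1/48.

1/48


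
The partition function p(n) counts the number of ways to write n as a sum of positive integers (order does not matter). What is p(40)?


Using the generating function prod_{k>=1} 1/(1-x^k), we compute p(40).
By dynamic programming over parts 1 through 40:
p(40) = 37338

37338


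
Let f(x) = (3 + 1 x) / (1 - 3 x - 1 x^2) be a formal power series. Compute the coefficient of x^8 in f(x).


Write f(x) = sum_{k>=0} a_k x^k. Multiplying both sides by 1 - 3 x - 1 x^2 gives
(1 - 3 x - 1 x^2) sum_{k>=0} a_k x^k = 3 + 1 x.
Matching coefficients:
 x^0: a_0 = 3
 x^1: a_1 - 3 a_0 = 1  =>  a_1 = 3*3 + 1 = 10
 x^k (k >= 2): a_k = 3 a_{k-1} + 1 a_{k-2}.
Iterating: a_2 = 33, a_3 = 109, a_4 = 360, a_5 = 1189, a_6 = 3927, a_7 = 12970, a_8 = 42837.
So the coefficient of x^8 is 42837.

42837


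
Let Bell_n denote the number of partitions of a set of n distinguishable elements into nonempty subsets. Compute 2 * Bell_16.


Bell_16 can be computed from the Bell triangle or from Dobinski's identity Bell_n = (1/e) * sum_{k>=0} k^n / k!.
Computing Bell_16 = 10480142147.
Then 2 * 10480142147 = 20960284294.

20960284294


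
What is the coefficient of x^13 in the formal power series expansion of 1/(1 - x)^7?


The negative binomial / multiset identity is
1/(1 - x)^r = sum_{k>=0} C(k + r - 1, r - 1) x^k.
Here r = 7 and k = 13, so the coefficient is
C(13 + 6, 6) = C(19, 6)
= 27132

27132


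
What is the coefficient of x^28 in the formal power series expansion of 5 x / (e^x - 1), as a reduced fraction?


The exponential generating function for Bernoulli numbers is
x / (e^x - 1) = sum_{k>=0} B_k x^k / k!.
So the coefficient of x^28 in 5 x / (e^x - 1) is 5 B_28 / 28!.
Computing: B_28 = -23749461029/870, 28! = 304888344611713860501504000000, giving
5 * -23749461029/870 / 304888344611713860501504000000 = -3392780147/7578653137491173103894528000000.

-3392780147/7578653137491173103894528000000


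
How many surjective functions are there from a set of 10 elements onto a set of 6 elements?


By inclusion-exclusion on which target elements are missed, the number of surjections from an n-set onto a k-set is
surj(n, k) = sum_{j=0}^{k} (-1)^j C(k, j) (k - j)^n.
Equivalently surj(n, k) = k! * S(n, k), where S(n, k) is the Stirling number of the second kind.
For n = 10, k = 6:
S(10, 6) = 22827, so
surj = 6! * 22827 = 720 * 22827 = 16435440.

16435440


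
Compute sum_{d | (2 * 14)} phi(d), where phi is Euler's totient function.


First, 2 * 14 = 28. One classical identity is sum_{d | n} phi(d) = n (each k in [1, n] has a unique gcd with n, and among the k's with gcd(k, n) = n/d there are phi(d) of them). So the sum equals 28. We also verify directly:
Divisors of 28: 1, 2, 4, 7, 14, 28.
phi values: 1, 1, 2, 6, 6, 12.
Sum = 28.

28


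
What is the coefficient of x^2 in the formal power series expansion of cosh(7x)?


The Maclaurin series is cosh(t) = sum_{m>=0} t^(2m) / (2m)!, so substituting t = 7x, only even powers of x are nonzero, with coefficient of x^(2m) equal to 7^(2m) / (2m)!.
For x^2 the coefficient is 7^2/2! = 49/2 = 49/2.

49/2


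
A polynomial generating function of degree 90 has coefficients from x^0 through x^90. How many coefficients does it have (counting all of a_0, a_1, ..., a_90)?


A polynomial of degree 90 takes the form a_0 + a_1 x + ... + a_90 x^90.
The number of coefficients is 90 + 1 = 91.

91


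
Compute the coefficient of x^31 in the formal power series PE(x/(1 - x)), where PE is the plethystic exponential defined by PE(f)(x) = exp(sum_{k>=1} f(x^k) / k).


For f(x) = x/(1 - x) we have
sum_{k>=1} f(x^k) / k = sum_{k>=1} (1/k) * x^k / (1 - x^k) = sum_{k, m >= 1} x^(k m) / k,
which after exponentiating simplifies to
PE(x/(1 - x)) = prod_{k>=1} 1 / (1 - x^k).
This is the generating function for the partition function p(n), so the coefficient of x^31 is p(31).
Computing p(31) by dynamic programming over parts 1, 2, ..., 31: p(31) = 6842.

6842


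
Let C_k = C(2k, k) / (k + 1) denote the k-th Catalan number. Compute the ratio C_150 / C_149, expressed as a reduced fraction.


Using C_k = (2k)! / (k! (k+1)!), the ratio C_{k+1}/C_k simplifies to
C_{k+1}/C_k = [(2k+2)! / ((k+1)! (k+2)!)] * [k! (k+1)! / (2k)!]
 = (2k+2)(2k+1) / ((k+1)(k+2)) = 2(2k+1) / (k+2).
For k = 149: 2(2*149 + 1) / (149 + 2) = 598/151 = 598/151.

598/151


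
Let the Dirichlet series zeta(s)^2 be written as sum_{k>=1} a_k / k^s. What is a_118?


The Dirichlet convolution of the constant function 1 with itself gives (1 * 1)(k) = sum_{d | k} 1 = d(k), the number of positive divisors of k.
Since zeta(s) = sum_{k>=1} 1/k^s, we have zeta(s)^2 = sum_{k>=1} d(k)/k^s, so a_k = d(k).
For k = 118: the divisors are 1, 2, 59, 118.
Count = 4.

4


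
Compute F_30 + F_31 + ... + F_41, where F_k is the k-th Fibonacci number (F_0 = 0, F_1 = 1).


Use the identity sum_{k=0}^{N} F_k = F_{N+2} - 1 (which follows from F_{k+2} - F_{k+1} = F_k). Then
sum_{k=30}^{41} F_k = (F_{43} - 1) - (F_{31} - 1) = F_{43} - F_{31}.
Computing: F_{43} = 433494437, F_{31} = 1346269, so
Sum = 433494437 - 1346269 = 432148168.

432148168


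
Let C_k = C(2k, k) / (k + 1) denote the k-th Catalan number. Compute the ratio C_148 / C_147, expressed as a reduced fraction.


Using C_k = (2k)! / (k! (k+1)!), the ratio C_{k+1}/C_k simplifies to
C_{k+1}/C_k = [(2k+2)! / ((k+1)! (k+2)!)] * [k! (k+1)! / (2k)!]
 = (2k+2)(2k+1) / ((k+1)(k+2)) = 2(2k+1) / (k+2).
For k = 147: 2(2*147 + 1) / (147 + 2) = 590/149 = 590/149.

590/149


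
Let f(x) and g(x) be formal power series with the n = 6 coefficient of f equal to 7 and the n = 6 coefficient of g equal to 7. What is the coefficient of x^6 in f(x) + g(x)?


Addition of formal power series is termwise.
The coefficient of x^6 in f + g = 7 + 7
= 14

14


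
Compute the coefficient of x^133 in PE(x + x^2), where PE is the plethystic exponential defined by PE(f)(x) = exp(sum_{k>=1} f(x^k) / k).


With f(x) = x + x^2, the exponent is sum_{k>=1} (x^k + x^(2k)) / k = -ln(1 - x) - ln(1 - x^2). Exponentiating:
PE(x + x^2) = 1 / ((1 - x)(1 - x^2)).
This is the generating function for partitions of n into parts of size 1 or 2. The number of 2's can be any j in 0..66, and the rest are 1's, so
[x^133] = floor(133/2) + 1 = 67.

67


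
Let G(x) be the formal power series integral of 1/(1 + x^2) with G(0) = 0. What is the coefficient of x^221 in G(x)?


1/(1 + x^2) = sum_{j>=0} (-1)^j x^(2j). Integrating termwise with G(0) = 0:
G(x) = sum_{j>=0} (-1)^j x^(2j+1) / (2j+1) = arctan(x).
Only odd powers are nonzero. For x^221 write 221 = 2*110 + 1, giving
(-1)^110 / 221 = 1/221 = 1/221.

1/221


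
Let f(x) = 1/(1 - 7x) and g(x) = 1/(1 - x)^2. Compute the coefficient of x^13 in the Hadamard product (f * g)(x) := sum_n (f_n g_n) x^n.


f has coefficients f_k = 7^k. For g = 1/(1 - x)^2 the coefficient is g_k = C(k + 1, 1) = k + 1. The Hadamard coefficient is (f * g)_k = 7^k * (k + 1).
For k = 13: 7^13 * 14 = 96889010407 * 14 = 1356446145698.

1356446145698


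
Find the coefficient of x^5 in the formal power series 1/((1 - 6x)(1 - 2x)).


By partial fractions or Cauchy convolution:
The coefficient equals sum_{k=0}^{5} 6^k * 2^(5-k).
= 11648

11648


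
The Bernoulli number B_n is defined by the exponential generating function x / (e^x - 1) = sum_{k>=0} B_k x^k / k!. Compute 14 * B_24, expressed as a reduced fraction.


Bernoulli numbers can also be computed recursively via B_0 = 1 and sum_{j=0}^{m} C(m+1, j) B_j = 0 for m >= 1. Odd-index Bernoulli numbers vanish for k >= 3.
Computing B_24 = -236364091/2730, so 14 * B_24 = 14 * -236364091/2730 = -236364091/195.

-236364091/195


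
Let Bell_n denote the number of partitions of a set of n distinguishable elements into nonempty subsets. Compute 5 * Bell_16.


Bell_16 can be computed from the Bell triangle or from Dobinski's identity Bell_n = (1/e) * sum_{k>=0} k^n / k!.
Computing Bell_16 = 10480142147.
Then 5 * 10480142147 = 52400710735.

52400710735


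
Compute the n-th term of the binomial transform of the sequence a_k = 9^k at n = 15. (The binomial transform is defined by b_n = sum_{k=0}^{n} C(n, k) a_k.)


With a_k = 9^k, b_n = sum_{k=0}^{n} C(n, k) 9^k = (1 + 9)^n by the binomial theorem.
For n = 15: (1 + 9)^15 = 10^15 = 1000000000000000.

1000000000000000


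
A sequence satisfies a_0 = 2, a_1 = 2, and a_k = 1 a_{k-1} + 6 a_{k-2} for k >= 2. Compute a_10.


The characteristic equation is t^2 - 1 t - 6 = 0, with roots r_1 = 3 and r_2 = -2 (so c_1 = r_1 + r_2, c_2 = -r_1 r_2 as required).
One can use the closed form a_n = A r_1^n + B r_2^n, but direct iteration is more reliable:
a_0 = 2, a_1 = 2, a_2 = 14, a_3 = 26, a_4 = 110, a_5 = 266, a_6 = 926, a_7 = 2522, a_8 = 8078, a_9 = 23210, a_10 = 71678.
So a_10 = 71678.

71678


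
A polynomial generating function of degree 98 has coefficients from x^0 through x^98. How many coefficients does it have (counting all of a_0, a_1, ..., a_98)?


A polynomial of degree 98 takes the form a_0 + a_1 x + ... + a_98 x^98.
The number of coefficients is 98 + 1 = 99.

99


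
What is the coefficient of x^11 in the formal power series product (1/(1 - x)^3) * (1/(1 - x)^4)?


Combine the factors: (1/(1 - x)^3) * (1/(1 - x)^4) = 1/(1 - x)^7.
Then use 1/(1 - x)^r = sum_{k>=0} C(k + r - 1, r - 1) x^k with r = 7 and k = 11:
C(17, 6) = 12376.

12376


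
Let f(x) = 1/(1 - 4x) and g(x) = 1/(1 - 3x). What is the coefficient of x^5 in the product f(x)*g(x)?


The coefficient of x^n in f*g is the Cauchy product: sum_{k=0}^{n} a^k * b^(n-k).
With a=4, b=3, n=5:
sum_{k=0}^{5} 4^k * 3^(5-k)
= 3367

3367


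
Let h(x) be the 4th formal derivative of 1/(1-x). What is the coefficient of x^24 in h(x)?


Differentiating 4 times: d^4/dx^4 [1/(1-x)] = 4!/(1-x)^5.
The expansion 1/(1-x)^5 = sum_{k>=0} C(k+4, 4) x^k, so the coefficient of x^n in 4!/(1-x)^5 is 4! * C(n+4, 4).
For n = 24: 24 * C(28, 4) = 24 * 20475 = 491400

491400


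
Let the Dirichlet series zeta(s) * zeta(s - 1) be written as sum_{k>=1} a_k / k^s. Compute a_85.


Convolution gives a_k = sum_{d | k} d * 1 = sum_{d | k} d = sigma(k), the sum of positive divisors of k.
For k = 85, the divisors are 1, 5, 17, 85, so
sigma(85) = 1 + 5 + 17 + 85 = 108.

108


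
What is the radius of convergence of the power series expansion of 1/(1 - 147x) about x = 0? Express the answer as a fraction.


Expanding 1/(1 - 147x) = sum_{k>=0} 147^k x^k, the series converges when |147x| < 1, i.e., |x| < 1/147.
So the radius of convergence is 1/147 = 1/147.

1/147


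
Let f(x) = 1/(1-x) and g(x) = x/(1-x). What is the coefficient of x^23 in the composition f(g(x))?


First simplify the composition: f(g(x)) = 1/(1 - x/(1-x)) = (1-x)/((1-x) - x) = (1-x)/(1-2x).
Now extract the coefficient. Write (1-x)/(1-2x) = 1/(1-2x) - x/(1-2x).
The coefficient of x^n in 1/(1-2x) is 2^n, and in x/(1-2x) is 2^(n-1) (for n >= 1).
So the coefficient of x^23 is 2^23 - 2^22 = 8388608 - 4194304 = 4194304.

4194304


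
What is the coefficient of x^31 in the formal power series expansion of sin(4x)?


The Maclaurin series is sin(t) = sum_{k>=0} (-1)^k t^(2k+1) / (2k+1)!, so substituting t = 4x, only odd powers of x are nonzero, with coefficient of x^(2k+1) equal to (-1)^k 4^(2k+1) / (2k+1)!.
Write 31 = 2*15 + 1, giving the coefficient (-1)^15 * 4^31 / 31! = -4611686018427387904/8222838654177922817725562880000000 = -68719476736/122529844256906551386796875.

-68719476736/122529844256906551386796875


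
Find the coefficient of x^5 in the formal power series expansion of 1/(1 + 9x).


Write 1/(1 + c x) = 1/(1 - (-c) x) and apply the geometric-series identity
1/(1 - y) = sum_{k>=0} y^k to get 1/(1 + c x) = sum_{k>=0} (-c)^k x^k.
So the coefficient of x^k is (-c)^k = (-1)^k * c^k.
Here c = 9 and k = 5:
(-9)^5 = -1 * 59049 = -59049

-59049


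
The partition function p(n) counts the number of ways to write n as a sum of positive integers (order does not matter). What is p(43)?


Using the generating function prod_{k>=1} 1/(1-x^k), we compute p(43).
By dynamic programming over parts 1 through 43:
p(43) = 63261

63261


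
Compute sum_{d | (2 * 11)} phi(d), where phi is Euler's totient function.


First, 2 * 11 = 22. One classical identity is sum_{d | n} phi(d) = n (each k in [1, n] has a unique gcd with n, and among the k's with gcd(k, n) = n/d there are phi(d) of them). So the sum equals 22. We also verify directly:
Divisors of 22: 1, 2, 11, 22.
phi values: 1, 1, 10, 10.
Sum = 22.

22


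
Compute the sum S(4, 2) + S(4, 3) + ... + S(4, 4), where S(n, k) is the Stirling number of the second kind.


By definition, S(n, k) counts partitions of an n-set into exactly k nonempty blocks.
Computing row n = 4 for k = 2..4:
S(4, k): 7, 6, 1
Sum = 14.

14


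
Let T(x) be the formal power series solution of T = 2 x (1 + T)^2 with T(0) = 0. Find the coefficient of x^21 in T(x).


Apply the Lagrange inversion formula: if T = 2 x * phi(T) with phi(t) = (1 + t)^2, then [x^n] T = 2^n * (1/n) [t^(n-1)] phi(t)^n = 2^n * (1/n) [t^(n-1)] (1 + t)^(2n) = 2^n * (1/n) C(2n, n-1).
Using the identity C(2n, n-1) = C(2n, n) * n / (n+1), the unscaled factor equals C(2n, n) / (n+1) = C_n, the n-th Catalan number.
For n = 21: C_21 = C(42, 21) / 22 = 538257874440/22 = 24466267020.
With the 2^21 = 2097152 factor, the coefficient is 2097152 * 24466267020 = 51309480813527040.

51309480813527040


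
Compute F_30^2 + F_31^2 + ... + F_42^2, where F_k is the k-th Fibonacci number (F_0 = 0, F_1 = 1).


There is a standard identity sum_{k=0}^{N} F_k^2 = F_N * F_{N+1} (proved inductively from the telescoping relation F_k^2 = F_k F_{k+1} - F_{k-1} F_k). Then
sum_{k=30}^{42} F_k^2 = F_42 F_43 - F_29 F_30.
Computing: F_42 = 267914296, F_43 = 433494437, F_29 = 514229, F_30 = 832040.
Sum = 267914296 * 433494437 - 514229 * 832040 = 116138929049674192.

116138929049674192


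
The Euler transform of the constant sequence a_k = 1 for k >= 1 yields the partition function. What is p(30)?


The Euler transform converts the sequence a_k = 1 into the number of integer partitions.
Using the recurrence or dynamic programming:
p(30) = 5604

5604


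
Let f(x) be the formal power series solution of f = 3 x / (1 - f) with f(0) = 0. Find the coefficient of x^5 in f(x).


Apply Lagrange inversion: f = 3 x * phi(f) with phi(t) = 1/(1 - t), so
[x^n] f = 3^n * (1/n) [t^(n-1)] phi(t)^n = 3^n * (1/n) [t^(n-1)] (1 - t)^(-n) = 3^n * (1/n) C(2n - 2, n - 1) = 3^n * C_{n-1}.
For n = 5: C_4 = C(8, 4) / 5 = 70/5 = 14.
With the 3^5 = 243 factor, the coefficient is 243 * 14 = 3402.

3402


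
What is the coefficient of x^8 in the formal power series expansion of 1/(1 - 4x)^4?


The general identity 1/(1 - c x)^r = sum_{k>=0} c^k C(k + r - 1, r - 1) x^k follows by substituting y = c x into 1/(1 - y)^r = sum_{k>=0} C(k + r - 1, r - 1) y^k.
For c = 4, r = 4, k = 8:
4^8 * C(11, 3) = 65536 * 165 = 10813440.

10813440


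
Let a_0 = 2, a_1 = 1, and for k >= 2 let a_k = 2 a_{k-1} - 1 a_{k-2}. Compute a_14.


Iterating the recurrence forward:
a_0 = 2
a_1 = 1
a_2 = 2*1 - 1*2 = 0
a_3 = 2*0 - 1*1 = -1
a_4 = 2*-1 - 1*0 = -2
a_5 = 2*-2 - 1*-1 = -3
a_6 = 2*-3 - 1*-2 = -4
a_7 = 2*-4 - 1*-3 = -5
a_8 = 2*-5 - 1*-4 = -6
a_9 = 2*-6 - 1*-5 = -7
a_10 = 2*-7 - 1*-6 = -8
a_11 = 2*-8 - 1*-7 = -9
a_12 = 2*-9 - 1*-8 = -10
a_13 = 2*-10 - 1*-9 = -11
a_14 = 2*-11 - 1*-10 = -12
So a_14 = -12.

-12


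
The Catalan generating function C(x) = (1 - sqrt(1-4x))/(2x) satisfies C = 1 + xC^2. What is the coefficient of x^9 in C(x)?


Substituting x -> x scales the n-th coefficient by 1, so [x^9] C(x) = C_9.
C_9 = C(2*9, 9)/(10) = 48620/10 = 4862.
= 4862.

4862


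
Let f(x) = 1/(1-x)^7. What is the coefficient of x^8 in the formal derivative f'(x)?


Differentiate: d/dx [ 1/(1-x)^r ] = r / (1-x)^(r+1).
Here r = 7, so f'(x) = 7 / (1-x)^8.
The expansion of 1/(1-x)^(r+1) has coefficient of x^n equal to C(n+r, r).
So the coefficient of x^8 in f'(x) is
7 * C(15, 7) = 7 * 6435 = 45045

45045


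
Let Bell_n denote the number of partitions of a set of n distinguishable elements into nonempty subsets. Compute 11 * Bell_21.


Bell_21 can be computed from the Bell triangle or from Dobinski's identity Bell_n = (1/e) * sum_{k>=0} k^n / k!.
Computing Bell_21 = 474869816156751.
Then 11 * 474869816156751 = 5223567977724261.

5223567977724261


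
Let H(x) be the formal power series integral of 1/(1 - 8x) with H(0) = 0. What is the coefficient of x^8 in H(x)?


1/(1 - 8x) = sum_{k>=0} 8^k x^k. Integrating termwise with H(0) = 0:
H(x) = sum_{k>=0} 8^k x^(k+1) / (k+1) = sum_{m>=1} 8^(m-1) x^m / m.
For m = 8: 8^7/8 = 2097152/8 = 262144.

262144


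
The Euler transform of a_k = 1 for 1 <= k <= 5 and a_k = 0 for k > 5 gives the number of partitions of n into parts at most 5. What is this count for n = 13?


Partitions of 13 into parts at most 5:
Using generating function (1-x)^(-1)(1-x^2)^(-1)...(1-x^5)^(-1),
the coefficient of x^13 = 57

57


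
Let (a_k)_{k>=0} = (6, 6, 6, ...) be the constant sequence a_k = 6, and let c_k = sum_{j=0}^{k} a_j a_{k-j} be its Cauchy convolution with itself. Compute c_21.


Since a_j = 6 for all j >= 0, the convolution sum becomes
c_k = sum_{j=0}^{k} 6 * 6 = 36 * (k + 1).
Equivalently, the generating function of (a_k) is 6/(1 - x) and its square is 36/(1 - x)^2 = sum_{k>=0} 36(k + 1) x^k.
For k = 21: 36 * 22 = 792.

792


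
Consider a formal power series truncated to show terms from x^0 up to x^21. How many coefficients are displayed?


From x^0 to x^21 inclusive, the count is 21 - 0 + 1 = 22.

22


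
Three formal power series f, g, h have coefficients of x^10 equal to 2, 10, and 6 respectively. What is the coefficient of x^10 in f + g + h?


Series addition is componentwise:
2 + 10 + 6
= 18

18


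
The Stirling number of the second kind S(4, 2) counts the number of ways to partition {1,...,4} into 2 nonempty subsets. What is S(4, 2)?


Using the explicit formula S(n,k) = (1/k!) sum_{j=0}^{k} (-1)^(k-j) C(k,j) j^n:
S(4, 2) = 7
Equivalently, S(n,k) is n! times the coefficient of x^n in the EGF (e^x - 1)^k / k!.

7


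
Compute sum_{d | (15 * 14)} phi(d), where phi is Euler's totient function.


First, 15 * 14 = 210. One classical identity is sum_{d | n} phi(d) = n (each k in [1, n] has a unique gcd with n, and among the k's with gcd(k, n) = n/d there are phi(d) of them). So the sum equals 210. We also verify directly:
Divisors of 210: 1, 2, 3, 5, 6, 7, 10, 14, 15, 21, 30, 35, 42, 70, 105, 210.
phi values: 1, 1, 2, 4, 2, 6, 4, 6, 8, 12, 8, 24, 12, 24, 48, 48.
Sum = 210.

210


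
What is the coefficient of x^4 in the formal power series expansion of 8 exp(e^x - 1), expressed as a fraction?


exp(e^x - 1) is the exponential generating function for the Bell numbers Bell_k: exp(e^x - 1) = sum_{k>=0} Bell_k x^k / k!.
So the coefficient of x^4 in 8 exp(e^x - 1) is 8 Bell_4 / 4!.
Computing: Bell_4 = 15 and 4! = 24, giving
8 * 15/24 = 5.

5


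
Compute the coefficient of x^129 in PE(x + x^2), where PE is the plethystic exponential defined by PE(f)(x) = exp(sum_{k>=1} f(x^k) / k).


With f(x) = x + x^2, the exponent is sum_{k>=1} (x^k + x^(2k)) / k = -ln(1 - x) - ln(1 - x^2). Exponentiating:
PE(x + x^2) = 1 / ((1 - x)(1 - x^2)).
This is the generating function for partitions of n into parts of size 1 or 2. The number of 2's can be any j in 0..64, and the rest are 1's, so
[x^129] = floor(129/2) + 1 = 65.

65


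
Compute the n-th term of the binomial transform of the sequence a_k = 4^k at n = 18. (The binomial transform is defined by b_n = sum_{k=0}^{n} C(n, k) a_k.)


With a_k = 4^k, b_n = sum_{k=0}^{n} C(n, k) 4^k = (1 + 4)^n by the binomial theorem.
For n = 18: (1 + 4)^18 = 5^18 = 3814697265625.

3814697265625


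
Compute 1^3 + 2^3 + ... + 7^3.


This power sum has a closed form given by Faulhaber's formula
sum_{k=1}^{m} k^p = (1 / (p + 1)) * sum_{j=0}^{p} C(p + 1, j) B_j m^(p + 1 - j),
but for small m direct computation is fastest:
1 + 8 + 27 + 64 + 125 + 216 + 343 = 784.

784


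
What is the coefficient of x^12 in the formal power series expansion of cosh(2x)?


The Maclaurin series is cosh(t) = sum_{m>=0} t^(2m) / (2m)!, so substituting t = 2x, only even powers of x are nonzero, with coefficient of x^(2m) equal to 2^(2m) / (2m)!.
For x^12 the coefficient is 2^12/12! = 4096/479001600 = 4/467775.

4/467775


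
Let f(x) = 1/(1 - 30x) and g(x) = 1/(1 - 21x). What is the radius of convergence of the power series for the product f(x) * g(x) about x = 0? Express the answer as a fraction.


The radius of 1/(1 - 30x) is 1/30 (nearest singularity at x = 1/30), and the radius of 1/(1 - 21x) is 1/21.
The product f(x)*g(x) = 1/((1 - 30x)(1 - 21x)) has singularities at both 1/30 and 1/21, so its radius of convergence is the distance to the nearest one:
min(1/30, 1/21) = 1/30.

1/30


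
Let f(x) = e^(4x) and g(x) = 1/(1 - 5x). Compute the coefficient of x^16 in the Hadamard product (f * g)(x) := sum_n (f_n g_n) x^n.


Expanding: f_k = 4^k/k! (from e^(4x)) and g_k = 5^k (from 1/(1 - 5x)). So the Hadamard coefficient (f * g)_k = 4^k 5^k / k! = (20)^k / k!.
For k = 16: 20^16/16! = 655360000000000000000/20922789888000 = 160000000000000/5108103.

160000000000000/5108103


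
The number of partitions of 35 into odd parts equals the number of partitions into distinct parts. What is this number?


Computing partitions of 35 into odd parts (1, 3, 5, ...):
Using the generating function prod_{k>=0} 1/(1-x^(2k+1)),
the count is 585

585


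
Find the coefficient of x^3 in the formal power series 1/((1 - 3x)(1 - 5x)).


By partial fractions or Cauchy convolution:
The coefficient equals sum_{k=0}^{3} 3^k * 5^(3-k).
= 272

272


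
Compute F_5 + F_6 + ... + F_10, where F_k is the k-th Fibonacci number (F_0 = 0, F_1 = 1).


Use the identity sum_{k=0}^{N} F_k = F_{N+2} - 1 (which follows from F_{k+2} - F_{k+1} = F_k). Then
sum_{k=5}^{10} F_k = (F_{12} - 1) - (F_{6} - 1) = F_{12} - F_{6}.
Computing: F_{12} = 144, F_{6} = 8, so
Sum = 144 - 8 = 136.

136


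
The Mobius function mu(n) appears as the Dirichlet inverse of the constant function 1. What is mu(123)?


123 = 3 * 41 (all distinct primes).
mu(123) = (-1)^2 = 1

1


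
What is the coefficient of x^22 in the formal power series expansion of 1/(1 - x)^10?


The negative binomial / multiset identity is
1/(1 - x)^r = sum_{k>=0} C(k + r - 1, r - 1) x^k.
Here r = 10 and k = 22, so the coefficient is
C(22 + 9, 9) = C(31, 9)
= 20160075

20160075


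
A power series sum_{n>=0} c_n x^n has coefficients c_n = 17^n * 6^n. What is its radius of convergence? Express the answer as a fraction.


By the root test (Cauchy-Hadamard), the radius is R = 1 / limsup_n |c_n|^(1/n).
Here |c_n|^(1/n) = (17^n * 6^n)^(1/n) = 17 * 6 = 102 for all n.
So R = 1/102 = 1/102.

1/102


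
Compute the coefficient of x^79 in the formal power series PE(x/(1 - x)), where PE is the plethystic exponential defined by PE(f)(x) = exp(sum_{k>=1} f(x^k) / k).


For f(x) = x/(1 - x) we have
sum_{k>=1} f(x^k) / k = sum_{k>=1} (1/k) * x^k / (1 - x^k) = sum_{k, m >= 1} x^(k m) / k,
which after exponentiating simplifies to
PE(x/(1 - x)) = prod_{k>=1} 1 / (1 - x^k).
This is the generating function for the partition function p(n), so the coefficient of x^79 is p(79).
Computing p(79) by dynamic programming over parts 1, 2, ..., 79: p(79) = 13848650.

13848650
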